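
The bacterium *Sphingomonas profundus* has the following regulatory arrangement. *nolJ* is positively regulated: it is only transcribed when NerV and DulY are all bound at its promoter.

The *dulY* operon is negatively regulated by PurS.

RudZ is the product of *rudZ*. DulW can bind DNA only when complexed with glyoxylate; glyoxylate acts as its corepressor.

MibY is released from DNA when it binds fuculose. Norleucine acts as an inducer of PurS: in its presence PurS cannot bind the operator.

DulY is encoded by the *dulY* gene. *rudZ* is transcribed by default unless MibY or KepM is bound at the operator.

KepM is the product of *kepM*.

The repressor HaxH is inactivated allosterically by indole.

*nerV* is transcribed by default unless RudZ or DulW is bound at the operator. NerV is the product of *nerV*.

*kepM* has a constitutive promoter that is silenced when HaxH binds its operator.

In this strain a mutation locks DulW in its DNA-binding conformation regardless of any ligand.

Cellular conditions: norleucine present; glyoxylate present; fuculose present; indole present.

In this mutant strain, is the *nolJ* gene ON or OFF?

OFF

Fuculose is present, so MibY is inactive.
Indole is present, so HaxH is inactive.
With no repressor bound, *kepM* is transcribed.
So KepM is produced and active.
With repressor KepM bound, *rudZ* is not transcribed.
So RudZ is not produced.
DulW is constitutively active in this strain.
With repressor DulW bound, *nerV* is not transcribed.
So NerV is not produced.
Norleucine is present, so PurS is inactive.
With no repressor bound, *dulY* is transcribed.
So DulY is produced and active.
Required activator NerV is absent, so *nolJ* is not transcribed.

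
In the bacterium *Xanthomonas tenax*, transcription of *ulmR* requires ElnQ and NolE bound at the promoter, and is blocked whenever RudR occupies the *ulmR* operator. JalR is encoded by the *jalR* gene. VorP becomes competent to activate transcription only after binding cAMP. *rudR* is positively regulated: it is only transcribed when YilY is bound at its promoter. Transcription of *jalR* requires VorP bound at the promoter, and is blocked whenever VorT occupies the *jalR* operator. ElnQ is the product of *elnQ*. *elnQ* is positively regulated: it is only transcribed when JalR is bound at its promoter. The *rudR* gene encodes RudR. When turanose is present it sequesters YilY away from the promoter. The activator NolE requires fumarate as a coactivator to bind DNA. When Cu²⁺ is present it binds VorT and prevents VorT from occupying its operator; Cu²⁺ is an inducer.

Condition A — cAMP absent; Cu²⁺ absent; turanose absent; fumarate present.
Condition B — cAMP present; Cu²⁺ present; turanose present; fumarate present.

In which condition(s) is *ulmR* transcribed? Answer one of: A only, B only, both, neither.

Condition A:
cAMP is absent, so VorP is inactive.
Cu²⁺ is absent, so VorT is active.
With repressor VorT bound, *jalR* is not transcribed.
So JalR is not produced.
Required activator JalR is absent, so *elnQ* is not transcribed.
So ElnQ is not produced.
Turanose is absent, so YilY is active.
No repressor is bound and YilY is active, so *rudR* is transcribed.
So RudR is produced and active.
Fumarate is present, so NolE is active.
With repressor RudR bound, *ulmR* is not transcribed.
→ *ulmR* is OFF in A.
Condition B:
cAMP is present, so VorP is active.
Cu²⁺ is present, so VorT is inactive.
No repressor is bound and VorP is active, so *jalR* is transcribed.
So JalR is produced and active.
No repressor is bound and JalR is active, so *elnQ* is transcribed.
So ElnQ is produced and active.
Turanose is present, so YilY is inactive.
Required activator YilY is absent, so *rudR* is not transcribed.
So RudR is not produced.
Fumarate is present, so NolE is active.
No repressor is bound and ElnQ and NolE are active, so *ulmR* is transcribed.
→ *ulmR* is ON in B.

B only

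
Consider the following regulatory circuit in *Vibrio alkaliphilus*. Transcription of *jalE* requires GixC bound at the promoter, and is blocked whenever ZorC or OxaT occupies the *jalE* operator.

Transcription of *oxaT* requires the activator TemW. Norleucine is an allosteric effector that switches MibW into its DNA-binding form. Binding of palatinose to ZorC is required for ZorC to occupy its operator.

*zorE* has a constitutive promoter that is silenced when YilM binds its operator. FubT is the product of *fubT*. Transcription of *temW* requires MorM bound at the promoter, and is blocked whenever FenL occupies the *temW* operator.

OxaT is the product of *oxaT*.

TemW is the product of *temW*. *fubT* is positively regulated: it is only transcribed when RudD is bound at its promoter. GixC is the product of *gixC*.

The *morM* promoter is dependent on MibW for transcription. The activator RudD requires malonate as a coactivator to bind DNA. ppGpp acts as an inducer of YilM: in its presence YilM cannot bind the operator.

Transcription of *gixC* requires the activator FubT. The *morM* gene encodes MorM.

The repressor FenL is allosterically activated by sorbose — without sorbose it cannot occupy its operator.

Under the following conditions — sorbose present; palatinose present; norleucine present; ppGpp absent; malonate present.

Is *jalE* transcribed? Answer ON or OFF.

OFF

Palatinose is present, so ZorC is active.
Malonate is present, so RudD is active.
No repressor is bound and RudD is active, so *fubT* is transcribed.
So FubT is produced and active.
No repressor is bound and FubT is active, so *gixC* is transcribed.
So GixC is produced and active.
Norleucine is present, so MibW is active.
No repressor is bound and MibW is active, so *morM* is transcribed.
So MorM is produced and active.
Sorbose is present, so FenL is active.
With repressor FenL bound, *temW* is not transcribed.
So TemW is not produced.
Required activator TemW is absent, so *oxaT* is not transcribed.
So OxaT is not produced.
With repressor ZorC bound, *jalE* is not transcribed.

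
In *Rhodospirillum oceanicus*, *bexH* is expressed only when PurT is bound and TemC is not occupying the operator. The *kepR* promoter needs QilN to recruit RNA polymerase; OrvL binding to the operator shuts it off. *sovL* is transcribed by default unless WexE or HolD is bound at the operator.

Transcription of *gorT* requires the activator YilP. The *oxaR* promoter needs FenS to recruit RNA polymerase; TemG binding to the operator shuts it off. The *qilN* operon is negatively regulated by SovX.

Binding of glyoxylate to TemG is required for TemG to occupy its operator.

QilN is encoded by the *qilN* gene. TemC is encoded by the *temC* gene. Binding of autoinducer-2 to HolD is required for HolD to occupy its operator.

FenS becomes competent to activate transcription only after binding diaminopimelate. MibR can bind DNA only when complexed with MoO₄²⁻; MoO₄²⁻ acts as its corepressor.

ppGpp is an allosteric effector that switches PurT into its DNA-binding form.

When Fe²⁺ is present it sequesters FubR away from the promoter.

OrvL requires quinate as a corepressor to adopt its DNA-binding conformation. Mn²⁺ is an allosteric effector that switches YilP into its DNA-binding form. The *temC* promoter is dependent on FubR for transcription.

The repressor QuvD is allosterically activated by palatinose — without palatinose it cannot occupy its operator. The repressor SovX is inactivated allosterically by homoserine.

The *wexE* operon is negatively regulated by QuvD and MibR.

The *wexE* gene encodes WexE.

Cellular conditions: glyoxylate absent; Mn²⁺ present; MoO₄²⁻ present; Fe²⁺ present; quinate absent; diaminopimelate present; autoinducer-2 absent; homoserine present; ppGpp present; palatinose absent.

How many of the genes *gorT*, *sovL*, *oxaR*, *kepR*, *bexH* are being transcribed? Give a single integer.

Mn²⁺ is present, so YilP is active.
No repressor is bound and YilP is active, so *gorT* is transcribed.
→ *gorT* is ON.
Palatinose is absent, so QuvD is inactive.
MoO₄²⁻ is present, so MibR is active.
With repressor MibR bound, *wexE* is not transcribed.
So WexE is not produced.
Autoinducer-2 is absent, so HolD is inactive.
With no repressor bound, *sovL* is transcribed.
→ *sovL* is ON.
Diaminopimelate is present, so FenS is active.
Glyoxylate is absent, so TemG is inactive.
No repressor is bound and FenS is active, so *oxaR* is transcribed.
→ *oxaR* is ON.
Homoserine is present, so SovX is inactive.
With no repressor bound, *qilN* is transcribed.
So QilN is produced and active.
Quinate is absent, so OrvL is inactive.
No repressor is bound and QilN is active, so *kepR* is transcribed.
→ *kepR* is ON.
Fe²⁺ is present, so FubR is inactive.
Required activator FubR is absent, so *temC* is not transcribed.
So TemC is not produced.
ppGpp is present, so PurT is active.
No repressor is bound and PurT is active, so *bexH* is transcribed.
→ *bexH* is ON.
5 of the 5 genes are transcribed.

5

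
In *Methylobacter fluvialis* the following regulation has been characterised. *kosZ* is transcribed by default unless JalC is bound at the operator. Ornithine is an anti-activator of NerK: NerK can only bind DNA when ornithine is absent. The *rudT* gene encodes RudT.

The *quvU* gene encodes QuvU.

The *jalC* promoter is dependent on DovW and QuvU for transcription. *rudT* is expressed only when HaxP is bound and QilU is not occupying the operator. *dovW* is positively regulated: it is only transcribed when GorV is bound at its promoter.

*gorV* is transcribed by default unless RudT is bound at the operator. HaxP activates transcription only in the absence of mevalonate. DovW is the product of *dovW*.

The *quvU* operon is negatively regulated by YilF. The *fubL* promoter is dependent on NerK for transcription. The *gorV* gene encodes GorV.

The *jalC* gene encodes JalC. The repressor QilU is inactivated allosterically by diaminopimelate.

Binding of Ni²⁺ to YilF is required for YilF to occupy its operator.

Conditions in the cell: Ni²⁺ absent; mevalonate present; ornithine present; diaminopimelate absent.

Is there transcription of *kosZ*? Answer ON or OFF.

OFF

Mevalonate is present, so HaxP is inactive.
Diaminopimelate is absent, so QilU is active.
With repressor QilU bound, *rudT* is not transcribed.
So RudT is not produced.
With no repressor bound, *gorV* is transcribed.
So GorV is produced and active.
No repressor is bound and GorV is active, so *dovW* is transcribed.
So DovW is produced and active.
Ni²⁺ is absent, so YilF is inactive.
With no repressor bound, *quvU* is transcribed.
So QuvU is produced and active.
No repressor is bound and DovW and QuvU are active, so *jalC* is transcribed.
So JalC is produced and active.
With repressor JalC bound, *kosZ* is not transcribed.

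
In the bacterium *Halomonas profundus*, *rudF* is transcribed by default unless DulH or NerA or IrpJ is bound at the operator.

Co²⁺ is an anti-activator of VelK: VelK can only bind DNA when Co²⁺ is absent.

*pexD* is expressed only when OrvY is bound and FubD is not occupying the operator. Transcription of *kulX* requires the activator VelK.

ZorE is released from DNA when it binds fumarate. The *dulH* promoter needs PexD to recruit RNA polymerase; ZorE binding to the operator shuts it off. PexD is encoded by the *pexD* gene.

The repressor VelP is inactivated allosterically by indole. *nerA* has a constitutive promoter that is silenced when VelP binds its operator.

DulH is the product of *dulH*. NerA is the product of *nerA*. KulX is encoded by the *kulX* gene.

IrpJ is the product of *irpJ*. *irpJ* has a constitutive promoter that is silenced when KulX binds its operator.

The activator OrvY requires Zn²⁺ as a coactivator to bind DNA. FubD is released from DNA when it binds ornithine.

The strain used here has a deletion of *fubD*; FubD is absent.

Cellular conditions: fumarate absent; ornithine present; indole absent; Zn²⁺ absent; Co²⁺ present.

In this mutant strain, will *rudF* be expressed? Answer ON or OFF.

FubD is non-functional in this strain, so it has no effect.
Zn²⁺ is absent, so OrvY is inactive.
Required activator OrvY is absent, so *pexD* is not transcribed.
So PexD is not produced.
Fumarate is absent, so ZorE is active.
With repressor ZorE bound, *dulH* is not transcribed.
So DulH is not produced.
Indole is absent, so VelP is active.
With repressor VelP bound, *nerA* is not transcribed.
So NerA is not produced.
Co²⁺ is present, so VelK is inactive.
Required activator VelK is absent, so *kulX* is not transcribed.
So KulX is not produced.
With no repressor bound, *irpJ* is transcribed.
So IrpJ is produced and active.
With repressor IrpJ bound, *rudF* is not transcribed.

OFF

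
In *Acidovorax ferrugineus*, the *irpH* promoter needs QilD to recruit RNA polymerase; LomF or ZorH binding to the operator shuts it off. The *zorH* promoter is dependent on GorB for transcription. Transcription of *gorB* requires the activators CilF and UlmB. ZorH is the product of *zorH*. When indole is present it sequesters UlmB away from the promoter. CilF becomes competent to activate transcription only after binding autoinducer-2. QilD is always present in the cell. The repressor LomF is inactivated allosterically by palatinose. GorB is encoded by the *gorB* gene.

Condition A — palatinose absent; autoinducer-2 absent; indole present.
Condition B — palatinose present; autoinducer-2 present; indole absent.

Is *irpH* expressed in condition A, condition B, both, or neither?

Condition A:
QilD is produced constitutively and is active.
Palatinose is absent, so LomF is active.
Autoinducer-2 is absent, so CilF is inactive.
Indole is present, so UlmB is inactive.
Required activator CilF is absent, so *gorB* is not transcribed.
So GorB is not produced.
Required activator GorB is absent, so *zorH* is not transcribed.
So ZorH is not produced.
With repressor LomF bound, *irpH* is not transcribed.
→ *irpH* is OFF in A.
Condition B:
QilD is produced constitutively and is active.
Palatinose is present, so LomF is inactive.
Autoinducer-2 is present, so CilF is active.
Indole is absent, so UlmB is active.
No repressor is bound and CilF and UlmB are active, so *gorB* is transcribed.
So GorB is produced and active.
No repressor is bound and GorB is active, so *zorH* is transcribed.
So ZorH is produced and active.
With repressor ZorH bound, *irpH* is not transcribed.
→ *irpH* is OFF in B.

neither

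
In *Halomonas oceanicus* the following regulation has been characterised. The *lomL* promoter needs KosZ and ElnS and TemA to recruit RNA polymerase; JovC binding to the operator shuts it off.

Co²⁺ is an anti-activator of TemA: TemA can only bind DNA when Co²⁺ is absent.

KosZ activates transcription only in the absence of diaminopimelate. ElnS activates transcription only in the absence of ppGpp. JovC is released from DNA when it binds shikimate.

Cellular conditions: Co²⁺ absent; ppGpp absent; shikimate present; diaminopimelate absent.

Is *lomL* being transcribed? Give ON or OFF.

ON

Diaminopimelate is absent, so KosZ is active.
Shikimate is present, so JovC is inactive.
ppGpp is absent, so ElnS is active.
Co²⁺ is absent, so TemA is active.
No repressor is bound and KosZ and ElnS and TemA are active, so *lomL* is transcribed.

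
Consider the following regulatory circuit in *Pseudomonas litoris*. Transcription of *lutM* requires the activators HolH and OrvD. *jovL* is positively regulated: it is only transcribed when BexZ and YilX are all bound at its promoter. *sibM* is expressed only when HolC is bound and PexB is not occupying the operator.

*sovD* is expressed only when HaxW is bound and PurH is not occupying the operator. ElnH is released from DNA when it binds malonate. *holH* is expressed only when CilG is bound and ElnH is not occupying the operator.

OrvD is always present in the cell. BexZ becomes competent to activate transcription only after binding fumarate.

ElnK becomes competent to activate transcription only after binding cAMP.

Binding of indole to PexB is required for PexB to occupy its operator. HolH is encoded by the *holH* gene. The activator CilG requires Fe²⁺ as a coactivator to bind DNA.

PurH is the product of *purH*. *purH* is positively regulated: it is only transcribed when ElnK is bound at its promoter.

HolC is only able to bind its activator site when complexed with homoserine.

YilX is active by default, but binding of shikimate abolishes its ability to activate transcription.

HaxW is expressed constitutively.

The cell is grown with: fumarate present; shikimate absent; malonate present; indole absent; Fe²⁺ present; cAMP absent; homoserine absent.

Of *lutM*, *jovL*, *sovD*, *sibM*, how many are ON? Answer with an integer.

3

Fe²⁺ is present, so CilG is active.
Malonate is present, so ElnH is inactive.
No repressor is bound and CilG is active, so *holH* is transcribed.
So HolH is produced and active.
OrvD is produced constitutively and is active.
No repressor is bound and HolH and OrvD are active, so *lutM* is transcribed.
→ *lutM* is ON.
Fumarate is present, so BexZ is active.
Shikimate is absent, so YilX is active.
No repressor is bound and BexZ and YilX are active, so *jovL* is transcribed.
→ *jovL* is ON.
HaxW is produced constitutively and is active.
cAMP is absent, so ElnK is inactive.
Required activator ElnK is absent, so *purH* is not transcribed.
So PurH is not produced.
No repressor is bound and HaxW is active, so *sovD* is transcribed.
→ *sovD* is ON.
Homoserine is absent, so HolC is inactive.
Indole is absent, so PexB is inactive.
Required activator HolC is absent, so *sibM* is not transcribed.
→ *sibM* is OFF.
3 of the 4 genes are transcribed.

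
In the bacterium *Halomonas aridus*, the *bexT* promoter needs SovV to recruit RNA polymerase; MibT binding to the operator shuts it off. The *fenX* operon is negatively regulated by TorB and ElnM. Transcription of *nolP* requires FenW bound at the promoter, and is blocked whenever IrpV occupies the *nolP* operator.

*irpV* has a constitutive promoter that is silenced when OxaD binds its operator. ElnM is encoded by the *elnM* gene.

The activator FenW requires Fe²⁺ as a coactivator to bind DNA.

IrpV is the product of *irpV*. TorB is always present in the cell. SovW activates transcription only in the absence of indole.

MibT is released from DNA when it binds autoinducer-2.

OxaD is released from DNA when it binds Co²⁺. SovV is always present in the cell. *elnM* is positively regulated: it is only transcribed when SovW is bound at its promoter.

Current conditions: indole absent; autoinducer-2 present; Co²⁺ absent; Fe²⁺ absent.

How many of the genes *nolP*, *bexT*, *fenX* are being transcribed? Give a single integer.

1

Fe²⁺ is absent, so FenW is inactive.
Co²⁺ is absent, so OxaD is active.
With repressor OxaD bound, *irpV* is not transcribed.
So IrpV is not produced.
Required activator FenW is absent, so *nolP* is not transcribed.
→ *nolP* is OFF.
SovV is produced constitutively and is active.
Autoinducer-2 is present, so MibT is inactive.
No repressor is bound and SovV is active, so *bexT* is transcribed.
→ *bexT* is ON.
TorB is produced constitutively and is active.
Indole is absent, so SovW is active.
No repressor is bound and SovW is active, so *elnM* is transcribed.
So ElnM is produced and active.
With repressor TorB bound, *fenX* is not transcribed.
→ *fenX* is OFF.
1 of the 3 genes is transcribed.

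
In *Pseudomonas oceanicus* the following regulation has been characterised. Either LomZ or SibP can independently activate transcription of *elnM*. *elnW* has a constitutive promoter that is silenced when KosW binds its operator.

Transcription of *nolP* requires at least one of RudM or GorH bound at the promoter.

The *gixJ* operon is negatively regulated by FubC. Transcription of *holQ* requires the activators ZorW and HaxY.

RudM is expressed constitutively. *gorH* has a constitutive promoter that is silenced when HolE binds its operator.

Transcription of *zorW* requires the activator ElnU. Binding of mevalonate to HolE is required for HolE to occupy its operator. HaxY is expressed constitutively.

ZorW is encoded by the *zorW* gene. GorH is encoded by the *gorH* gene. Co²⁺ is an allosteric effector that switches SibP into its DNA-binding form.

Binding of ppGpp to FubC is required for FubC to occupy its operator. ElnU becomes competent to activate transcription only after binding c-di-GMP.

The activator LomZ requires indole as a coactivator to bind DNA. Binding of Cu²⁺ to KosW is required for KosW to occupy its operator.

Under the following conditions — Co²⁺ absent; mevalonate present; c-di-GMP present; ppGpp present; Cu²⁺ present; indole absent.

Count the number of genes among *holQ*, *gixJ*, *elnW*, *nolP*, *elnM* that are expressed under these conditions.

2

c-di-GMP is present, so ElnU is active.
No repressor is bound and ElnU is active, so *zorW* is transcribed.
So ZorW is produced and active.
HaxY is produced constitutively and is active.
No repressor is bound and ZorW and HaxY are active, so *holQ* is transcribed.
→ *holQ* is ON.
ppGpp is present, so FubC is active.
With repressor FubC bound, *gixJ* is not transcribed.
→ *gixJ* is OFF.
Cu²⁺ is present, so KosW is active.
With repressor KosW bound, *elnW* is not transcribed.
→ *elnW* is OFF.
RudM is produced constitutively and is active.
Mevalonate is present, so HolE is active.
With repressor HolE bound, *gorH* is not transcribed.
So GorH is not produced.
Activator RudM is present, so *nolP* is transcribed.
→ *nolP* is ON.
Indole is absent, so LomZ is inactive.
Co²⁺ is absent, so SibP is inactive.
No activator is available at the *elnM* promoter, so *elnM* is not transcribed.
→ *elnM* is OFF.
2 of the 5 genes are transcribed.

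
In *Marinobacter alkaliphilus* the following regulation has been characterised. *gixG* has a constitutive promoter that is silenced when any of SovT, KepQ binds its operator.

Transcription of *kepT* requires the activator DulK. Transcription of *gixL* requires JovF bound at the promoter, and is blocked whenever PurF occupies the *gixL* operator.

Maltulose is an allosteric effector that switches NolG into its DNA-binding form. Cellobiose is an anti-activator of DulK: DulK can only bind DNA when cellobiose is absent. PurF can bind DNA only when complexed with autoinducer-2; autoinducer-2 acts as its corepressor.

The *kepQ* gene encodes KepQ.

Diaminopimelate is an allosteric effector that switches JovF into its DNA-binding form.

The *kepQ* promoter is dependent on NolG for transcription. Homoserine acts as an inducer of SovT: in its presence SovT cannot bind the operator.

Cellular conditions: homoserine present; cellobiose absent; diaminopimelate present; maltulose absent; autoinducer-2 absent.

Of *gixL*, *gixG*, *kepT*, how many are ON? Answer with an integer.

3

Diaminopimelate is present, so JovF is active.
Autoinducer-2 is absent, so PurF is inactive.
No repressor is bound and JovF is active, so *gixL* is transcribed.
→ *gixL* is ON.
Homoserine is present, so SovT is inactive.
Maltulose is absent, so NolG is inactive.
Required activator NolG is absent, so *kepQ* is not transcribed.
So KepQ is not produced.
With no repressor bound, *gixG* is transcribed.
→ *gixG* is ON.
Cellobiose is absent, so DulK is active.
No repressor is bound and DulK is active, so *kepT* is transcribed.
→ *kepT* is ON.
3 of the 3 genes are transcribed.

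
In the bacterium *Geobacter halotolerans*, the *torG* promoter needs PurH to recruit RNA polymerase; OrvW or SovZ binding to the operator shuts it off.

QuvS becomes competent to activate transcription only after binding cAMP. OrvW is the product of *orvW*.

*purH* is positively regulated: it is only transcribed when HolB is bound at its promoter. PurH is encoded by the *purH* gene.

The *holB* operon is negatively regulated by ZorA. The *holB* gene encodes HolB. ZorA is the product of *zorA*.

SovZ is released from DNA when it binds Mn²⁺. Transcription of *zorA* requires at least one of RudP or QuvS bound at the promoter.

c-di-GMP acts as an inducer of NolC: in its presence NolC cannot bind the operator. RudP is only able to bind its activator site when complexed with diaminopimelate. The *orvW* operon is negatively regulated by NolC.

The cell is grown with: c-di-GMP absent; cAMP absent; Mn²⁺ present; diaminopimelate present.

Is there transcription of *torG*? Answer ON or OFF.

Diaminopimelate is present, so RudP is active.
cAMP is absent, so QuvS is inactive.
Activator RudP is present, so *zorA* is transcribed.
So ZorA is produced and active.
With repressor ZorA bound, *holB* is not transcribed.
So HolB is not produced.
Required activator HolB is absent, so *purH* is not transcribed.
So PurH is not produced.
c-di-GMP is absent, so NolC is active.
With repressor NolC bound, *orvW* is not transcribed.
So OrvW is not produced.
Mn²⁺ is present, so SovZ is inactive.
Required activator PurH is absent, so *torG* is not transcribed.

OFF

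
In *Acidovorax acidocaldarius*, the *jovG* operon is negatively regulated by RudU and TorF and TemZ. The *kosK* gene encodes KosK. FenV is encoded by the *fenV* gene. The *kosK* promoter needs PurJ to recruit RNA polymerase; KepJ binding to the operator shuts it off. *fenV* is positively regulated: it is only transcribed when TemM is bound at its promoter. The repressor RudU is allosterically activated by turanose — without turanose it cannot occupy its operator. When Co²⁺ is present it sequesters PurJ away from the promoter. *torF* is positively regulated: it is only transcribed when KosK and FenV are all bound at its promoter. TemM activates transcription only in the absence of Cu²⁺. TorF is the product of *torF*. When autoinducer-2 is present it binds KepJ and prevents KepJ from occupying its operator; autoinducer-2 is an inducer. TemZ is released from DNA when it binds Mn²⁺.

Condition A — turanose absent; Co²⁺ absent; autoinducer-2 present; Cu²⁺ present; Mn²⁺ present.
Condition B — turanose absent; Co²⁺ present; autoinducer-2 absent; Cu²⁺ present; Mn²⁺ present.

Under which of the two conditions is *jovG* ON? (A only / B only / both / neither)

Condition A:
Turanose is absent, so RudU is inactive.
Co²⁺ is absent, so PurJ is active.
Autoinducer-2 is present, so KepJ is inactive.
No repressor is bound and PurJ is active, so *kosK* is transcribed.
So KosK is produced and active.
Cu²⁺ is present, so TemM is inactive.
Required activator TemM is absent, so *fenV* is not transcribed.
So FenV is not produced.
Required activator FenV is absent, so *torF* is not transcribed.
So TorF is not produced.
Mn²⁺ is present, so TemZ is inactive.
With no repressor bound, *jovG* is transcribed.
→ *jovG* is ON in A.
Condition B:
Turanose is absent, so RudU is inactive.
Co²⁺ is present, so PurJ is inactive.
Autoinducer-2 is absent, so KepJ is active.
With repressor KepJ bound, *kosK* is not transcribed.
So KosK is not produced.
Cu²⁺ is present, so TemM is inactive.
Required activator TemM is absent, so *fenV* is not transcribed.
So FenV is not produced.
Required activator KosK is absent, so *torF* is not transcribed.
So TorF is not produced.
Mn²⁺ is present, so TemZ is inactive.
With no repressor bound, *jovG* is transcribed.
→ *jovG* is ON in B.

both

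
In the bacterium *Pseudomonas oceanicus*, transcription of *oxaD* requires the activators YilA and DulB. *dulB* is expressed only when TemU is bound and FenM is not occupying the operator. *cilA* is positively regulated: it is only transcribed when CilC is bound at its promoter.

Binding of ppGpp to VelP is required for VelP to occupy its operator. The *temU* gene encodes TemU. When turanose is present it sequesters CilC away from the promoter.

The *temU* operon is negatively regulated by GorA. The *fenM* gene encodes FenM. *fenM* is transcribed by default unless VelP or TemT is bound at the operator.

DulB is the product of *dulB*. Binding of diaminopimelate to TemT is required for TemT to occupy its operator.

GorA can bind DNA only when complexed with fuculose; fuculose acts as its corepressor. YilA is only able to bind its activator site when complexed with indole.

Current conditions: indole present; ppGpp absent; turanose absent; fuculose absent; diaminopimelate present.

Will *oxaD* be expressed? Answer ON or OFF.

ON

Indole is present, so YilA is active.
ppGpp is absent, so VelP is inactive.
Diaminopimelate is present, so TemT is active.
With repressor TemT bound, *fenM* is not transcribed.
So FenM is not produced.
Fuculose is absent, so GorA is inactive.
With no repressor bound, *temU* is transcribed.
So TemU is produced and active.
No repressor is bound and TemU is active, so *dulB* is transcribed.
So DulB is produced and active.
No repressor is bound and YilA and DulB are active, so *oxaD* is transcribed.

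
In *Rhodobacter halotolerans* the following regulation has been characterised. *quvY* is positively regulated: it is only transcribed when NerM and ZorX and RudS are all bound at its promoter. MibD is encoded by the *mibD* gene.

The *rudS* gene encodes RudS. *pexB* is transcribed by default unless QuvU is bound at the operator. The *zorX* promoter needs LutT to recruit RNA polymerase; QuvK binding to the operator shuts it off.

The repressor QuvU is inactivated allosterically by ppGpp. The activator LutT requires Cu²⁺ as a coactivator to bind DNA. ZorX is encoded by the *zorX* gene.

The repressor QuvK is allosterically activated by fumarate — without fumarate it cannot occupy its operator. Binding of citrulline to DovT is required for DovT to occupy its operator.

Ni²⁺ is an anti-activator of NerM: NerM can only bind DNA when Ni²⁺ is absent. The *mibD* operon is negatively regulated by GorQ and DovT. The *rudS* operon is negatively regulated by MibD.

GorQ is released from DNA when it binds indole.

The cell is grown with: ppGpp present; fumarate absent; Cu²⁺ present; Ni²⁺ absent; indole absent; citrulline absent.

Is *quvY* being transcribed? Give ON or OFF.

ON

Ni²⁺ is absent, so NerM is active.
Cu²⁺ is present, so LutT is active.
Fumarate is absent, so QuvK is inactive.
No repressor is bound and LutT is active, so *zorX* is transcribed.
So ZorX is produced and active.
Indole is absent, so GorQ is active.
Citrulline is absent, so DovT is inactive.
With repressor GorQ bound, *mibD* is not transcribed.
So MibD is not produced.
With no repressor bound, *rudS* is transcribed.
So RudS is produced and active.
No repressor is bound and NerM and ZorX and RudS are active, so *quvY* is transcribed.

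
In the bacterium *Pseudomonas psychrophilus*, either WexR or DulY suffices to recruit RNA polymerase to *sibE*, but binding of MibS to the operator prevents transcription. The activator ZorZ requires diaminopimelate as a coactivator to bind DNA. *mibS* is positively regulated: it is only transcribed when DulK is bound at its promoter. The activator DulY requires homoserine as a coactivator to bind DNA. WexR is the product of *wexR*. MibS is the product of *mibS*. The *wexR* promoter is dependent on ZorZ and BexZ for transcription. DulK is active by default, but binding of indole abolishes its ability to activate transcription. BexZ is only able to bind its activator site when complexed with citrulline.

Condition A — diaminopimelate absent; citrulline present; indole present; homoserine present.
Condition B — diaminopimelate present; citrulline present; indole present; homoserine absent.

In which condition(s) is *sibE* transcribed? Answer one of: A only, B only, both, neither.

both

Condition A:
Diaminopimelate is absent, so ZorZ is inactive.
Citrulline is present, so BexZ is active.
Required activator ZorZ is absent, so *wexR* is not transcribed.
So WexR is not produced.
Indole is present, so DulK is inactive.
Required activator DulK is absent, so *mibS* is not transcribed.
So MibS is not produced.
Homoserine is present, so DulY is active.
Activator DulY is present, so *sibE* is transcribed.
→ *sibE* is ON in A.
Condition B:
Diaminopimelate is present, so ZorZ is active.
Citrulline is present, so BexZ is active.
No repressor is bound and ZorZ and BexZ are active, so *wexR* is transcribed.
So WexR is produced and active.
Indole is present, so DulK is inactive.
Required activator DulK is absent, so *mibS* is not transcribed.
So MibS is not produced.
Homoserine is absent, so DulY is inactive.
Activator WexR is present, so *sibE* is transcribed.
→ *sibE* is ON in B.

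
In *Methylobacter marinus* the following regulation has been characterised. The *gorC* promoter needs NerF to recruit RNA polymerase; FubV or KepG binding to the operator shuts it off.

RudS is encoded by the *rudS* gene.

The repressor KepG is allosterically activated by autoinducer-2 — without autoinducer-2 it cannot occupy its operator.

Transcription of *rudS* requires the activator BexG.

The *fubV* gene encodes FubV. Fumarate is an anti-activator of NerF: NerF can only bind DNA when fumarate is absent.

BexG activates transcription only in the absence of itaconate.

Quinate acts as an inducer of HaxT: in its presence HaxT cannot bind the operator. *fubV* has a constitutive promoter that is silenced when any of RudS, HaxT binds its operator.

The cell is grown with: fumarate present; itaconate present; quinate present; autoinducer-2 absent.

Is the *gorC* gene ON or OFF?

Fumarate is present, so NerF is inactive.
Itaconate is present, so BexG is inactive.
Required activator BexG is absent, so *rudS* is not transcribed.
So RudS is not produced.
Quinate is present, so HaxT is inactive.
With no repressor bound, *fubV* is transcribed.
So FubV is produced and active.
Autoinducer-2 is absent, so KepG is inactive.
With repressor FubV bound, *gorC* is not transcribed.

OFF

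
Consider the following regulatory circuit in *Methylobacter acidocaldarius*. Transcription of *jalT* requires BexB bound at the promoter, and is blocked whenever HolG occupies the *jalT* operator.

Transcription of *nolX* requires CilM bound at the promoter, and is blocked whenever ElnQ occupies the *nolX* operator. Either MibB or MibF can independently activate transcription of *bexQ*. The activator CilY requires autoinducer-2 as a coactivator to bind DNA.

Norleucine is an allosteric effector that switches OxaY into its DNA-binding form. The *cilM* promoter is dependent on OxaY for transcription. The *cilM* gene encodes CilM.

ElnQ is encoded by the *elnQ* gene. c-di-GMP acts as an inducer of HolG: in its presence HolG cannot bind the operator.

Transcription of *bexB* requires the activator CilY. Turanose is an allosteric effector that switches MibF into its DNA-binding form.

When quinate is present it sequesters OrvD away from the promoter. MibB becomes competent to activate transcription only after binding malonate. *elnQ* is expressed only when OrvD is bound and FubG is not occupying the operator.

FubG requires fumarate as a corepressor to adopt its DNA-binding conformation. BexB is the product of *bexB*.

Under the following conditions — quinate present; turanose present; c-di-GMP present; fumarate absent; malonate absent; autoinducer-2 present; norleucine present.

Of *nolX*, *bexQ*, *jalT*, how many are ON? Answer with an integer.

Norleucine is present, so OxaY is active.
No repressor is bound and OxaY is active, so *cilM* is transcribed.
So CilM is produced and active.
Quinate is present, so OrvD is inactive.
Fumarate is absent, so FubG is inactive.
Required activator OrvD is absent, so *elnQ* is not transcribed.
So ElnQ is not produced.
No repressor is bound and CilM is active, so *nolX* is transcribed.
→ *nolX* is ON.
Malonate is absent, so MibB is inactive.
Turanose is present, so MibF is active.
Activator MibF is present, so *bexQ* is transcribed.
→ *bexQ* is ON.
c-di-GMP is present, so HolG is inactive.
Autoinducer-2 is present, so CilY is active.
No repressor is bound and CilY is active, so *bexB* is transcribed.
So BexB is produced and active.
No repressor is bound and BexB is active, so *jalT* is transcribed.
→ *jalT* is ON.
3 of the 3 genes are transcribed.

3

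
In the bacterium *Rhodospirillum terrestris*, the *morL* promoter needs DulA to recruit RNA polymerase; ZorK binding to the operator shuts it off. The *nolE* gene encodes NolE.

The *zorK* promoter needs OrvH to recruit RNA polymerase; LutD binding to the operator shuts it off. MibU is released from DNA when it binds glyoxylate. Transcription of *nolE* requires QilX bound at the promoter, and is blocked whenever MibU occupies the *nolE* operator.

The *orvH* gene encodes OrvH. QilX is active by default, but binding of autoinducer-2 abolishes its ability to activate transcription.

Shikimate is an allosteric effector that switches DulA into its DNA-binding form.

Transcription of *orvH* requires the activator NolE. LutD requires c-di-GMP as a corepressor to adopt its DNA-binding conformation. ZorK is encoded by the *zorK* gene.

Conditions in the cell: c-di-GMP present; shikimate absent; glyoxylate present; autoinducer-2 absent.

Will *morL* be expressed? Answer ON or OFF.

OFF

Glyoxylate is present, so MibU is inactive.
Autoinducer-2 is absent, so QilX is active.
No repressor is bound and QilX is active, so *nolE* is transcribed.
So NolE is produced and active.
No repressor is bound and NolE is active, so *orvH* is transcribed.
So OrvH is produced and active.
c-di-GMP is present, so LutD is active.
With repressor LutD bound, *zorK* is not transcribed.
So ZorK is not produced.
Shikimate is absent, so DulA is inactive.
Required activator DulA is absent, so *morL* is not transcribed.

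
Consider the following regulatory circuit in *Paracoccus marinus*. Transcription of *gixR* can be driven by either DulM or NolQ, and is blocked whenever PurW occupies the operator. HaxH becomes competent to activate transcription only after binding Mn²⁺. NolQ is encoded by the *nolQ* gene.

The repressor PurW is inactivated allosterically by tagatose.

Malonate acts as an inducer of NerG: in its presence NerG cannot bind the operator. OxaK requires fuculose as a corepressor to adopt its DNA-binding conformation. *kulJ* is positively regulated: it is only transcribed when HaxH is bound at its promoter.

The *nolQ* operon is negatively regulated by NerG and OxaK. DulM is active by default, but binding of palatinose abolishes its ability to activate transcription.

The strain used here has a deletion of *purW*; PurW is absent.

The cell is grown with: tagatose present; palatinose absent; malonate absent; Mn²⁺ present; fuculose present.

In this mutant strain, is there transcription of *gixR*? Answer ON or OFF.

Palatinose is absent, so DulM is active.
PurW is non-functional in this strain, so it has no effect.
Malonate is absent, so NerG is active.
Fuculose is present, so OxaK is active.
With repressor NerG bound, *nolQ* is not transcribed.
So NolQ is not produced.
Activator DulM is present, so *gixR* is transcribed.

ON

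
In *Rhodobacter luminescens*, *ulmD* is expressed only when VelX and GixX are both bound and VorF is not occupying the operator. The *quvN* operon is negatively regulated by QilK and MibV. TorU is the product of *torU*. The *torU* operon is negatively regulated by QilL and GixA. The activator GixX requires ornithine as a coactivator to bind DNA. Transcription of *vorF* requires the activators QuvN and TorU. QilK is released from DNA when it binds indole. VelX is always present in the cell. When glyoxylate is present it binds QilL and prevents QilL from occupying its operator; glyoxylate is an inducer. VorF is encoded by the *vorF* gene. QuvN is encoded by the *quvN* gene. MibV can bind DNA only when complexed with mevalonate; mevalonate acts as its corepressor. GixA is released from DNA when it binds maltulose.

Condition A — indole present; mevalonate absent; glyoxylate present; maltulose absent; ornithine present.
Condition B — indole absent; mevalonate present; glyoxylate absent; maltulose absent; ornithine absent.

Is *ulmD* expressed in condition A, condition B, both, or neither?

Condition A:
VelX is produced constitutively and is active.
Indole is present, so QilK is inactive.
Mevalonate is absent, so MibV is inactive.
With no repressor bound, *quvN* is transcribed.
So QuvN is produced and active.
Glyoxylate is present, so QilL is inactive.
Maltulose is absent, so GixA is active.
With repressor GixA bound, *torU* is not transcribed.
So TorU is not produced.
Required activator TorU is absent, so *vorF* is not transcribed.
So VorF is not produced.
Ornithine is present, so GixX is active.
No repressor is bound and VelX and GixX are active, so *ulmD* is transcribed.
→ *ulmD* is ON in A.
Condition B:
VelX is produced constitutively and is active.
Indole is absent, so QilK is active.
Mevalonate is present, so MibV is active.
With repressor QilK bound, *quvN* is not transcribed.
So QuvN is not produced.
Glyoxylate is absent, so QilL is active.
Maltulose is absent, so GixA is active.
With repressor QilL bound, *torU* is not transcribed.
So TorU is not produced.
Required activator QuvN is absent, so *vorF* is not transcribed.
So VorF is not produced.
Ornithine is absent, so GixX is inactive.
Required activator GixX is absent, so *ulmD* is not transcribed.
→ *ulmD* is OFF in B.

A only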